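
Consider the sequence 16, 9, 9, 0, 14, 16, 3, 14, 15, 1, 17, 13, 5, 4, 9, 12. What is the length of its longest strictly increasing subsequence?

5

One longest increasing subsequence is 0, 3, 14, 15, 17 (positions 4,7,8,9,11), of length 5; no longer one exists.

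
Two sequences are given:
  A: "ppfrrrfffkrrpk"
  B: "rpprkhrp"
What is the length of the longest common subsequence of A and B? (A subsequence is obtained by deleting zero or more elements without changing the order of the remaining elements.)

6

A longest common subsequence is pprkrp (length 6); the LCS DP confirms no longer common subsequence exists.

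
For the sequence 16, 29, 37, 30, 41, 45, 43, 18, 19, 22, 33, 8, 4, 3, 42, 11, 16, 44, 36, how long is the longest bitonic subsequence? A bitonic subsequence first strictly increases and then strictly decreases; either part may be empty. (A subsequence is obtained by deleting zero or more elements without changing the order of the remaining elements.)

One longest bitonic subsequence is 16, 29, 37, 41, 45, 43, 33, 8, 4, 3 (positions 1,2,3,5,6,7,11,12,13,14): it rises to 45 then falls. Length 10 is optimal.

10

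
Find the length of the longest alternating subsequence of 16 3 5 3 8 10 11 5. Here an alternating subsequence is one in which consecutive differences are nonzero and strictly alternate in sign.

6

Track the best alternating length ending on an up-step vs a down-step at each position: up/down = 1/1, 1/2, 3/2, 1/4, 5/2, 5/2, 5/2, 5/6.
The maximum over both is 6; one such subsequence is 16, 3, 5, 3, 8, 5.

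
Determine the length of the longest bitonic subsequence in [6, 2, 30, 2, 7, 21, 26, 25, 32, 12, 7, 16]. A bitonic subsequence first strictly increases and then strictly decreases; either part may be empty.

7

Let inc[i] be the LIS ending at i and dec[i] the longest strictly decreasing subsequence starting at i. inc = [1, 1, 2, 1, 2, 3, 4, 4, 5, 3, 2, 4], dec = [2, 1, 5, 1, 1, 3, 4, 3, 3, 2, 1, 1].
max_i inc[i]+dec[i]−1 = 7, with one witness 6, 7, 21, 26, 25, 12, 7.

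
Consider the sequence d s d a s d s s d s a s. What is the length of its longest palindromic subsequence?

Using dp[i][j] = 2 + dp[i+1][j−1] if the ends match, else max(dp[i+1][j], dp[i][j−1]):
dp[1][12] = 10. A witness is sasdssdsas at positions 2,4,5,6,7,8,9,10,11,12.

10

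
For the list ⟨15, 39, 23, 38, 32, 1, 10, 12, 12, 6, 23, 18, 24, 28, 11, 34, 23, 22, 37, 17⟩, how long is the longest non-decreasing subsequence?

One longest non-decreasing subsequence is 1, 10, 12, 12, 23, 24, 28, 34, 37 (positions 6,7,8,9,11,13,14,16,19), of length 9; no longer one exists.

9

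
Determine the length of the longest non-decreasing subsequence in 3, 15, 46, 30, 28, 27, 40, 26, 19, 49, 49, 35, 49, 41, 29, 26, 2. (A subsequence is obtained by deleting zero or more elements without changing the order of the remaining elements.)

One longest non-decreasing subsequence is 3, 15, 30, 40, 49, 49, 49 (positions 1,2,4,7,10,11,13), of length 7; no longer one exists.

7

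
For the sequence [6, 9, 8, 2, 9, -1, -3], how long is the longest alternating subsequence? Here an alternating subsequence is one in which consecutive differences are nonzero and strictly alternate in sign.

A longest alternating subsequence is 6, 9, 8, 9, -1 (positions 1,2,3,5,6); its 4 consecutive differences strictly alternate in sign, and length 5 is optimal.

5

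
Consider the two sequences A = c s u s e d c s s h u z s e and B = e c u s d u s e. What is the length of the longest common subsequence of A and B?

7

Backtracking the LCS table gives one alignment: c (A1,B2) → u (A3,B3) → s (A4,B4) → d (A6,B5) → u (A11,B6) → s (A13,B7) → e (A14,B8).
So the longest common subsequence has length 7.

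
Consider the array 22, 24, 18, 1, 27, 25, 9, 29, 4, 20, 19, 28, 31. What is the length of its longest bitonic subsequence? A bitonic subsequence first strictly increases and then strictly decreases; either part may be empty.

6

One longest bitonic subsequence is 22, 24, 27, 25, 20, 19 (positions 1,2,5,6,10,11): it rises to 27 then falls. Length 6 is optimal.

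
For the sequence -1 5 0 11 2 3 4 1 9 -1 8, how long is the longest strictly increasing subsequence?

6

Scanning left to right, the best length ending at each element is: -1→1, 5→2, 0→2, 11→3, 2→3, 3→4, 4→5, 1→3, 9→6, -1→1, 8→6.
So the longest increasing subsequence has length 6, e.g. -1, 0, 2, 3, 4, 9.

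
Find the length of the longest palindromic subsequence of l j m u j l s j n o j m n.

5

One longest palindromic subsequence is mjojm (positions 3,5,10,11,12); it reads the same forward and backward, and the interval DP gives dp[1][13] = 5.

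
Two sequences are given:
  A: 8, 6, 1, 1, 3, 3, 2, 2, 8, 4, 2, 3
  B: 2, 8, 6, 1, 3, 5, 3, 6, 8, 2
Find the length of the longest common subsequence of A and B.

Backtracking the LCS table gives one alignment: 8 (A1,B2) → 6 (A2,B3) → 1 (A4,B4) → 3 (A5,B5) → 3 (A6,B7) → 8 (A9,B9) → 2 (A11,B10).
So the longest common subsequence has length 7.

7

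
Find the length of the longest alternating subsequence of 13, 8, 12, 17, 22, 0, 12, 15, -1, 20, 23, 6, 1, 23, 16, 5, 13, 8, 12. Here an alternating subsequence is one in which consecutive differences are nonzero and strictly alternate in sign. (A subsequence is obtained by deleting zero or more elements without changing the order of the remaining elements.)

A longest alternating subsequence is 13, 8, 12, 0, 12, -1, 20, 6, 23, 5, 13, 8, 12 (positions 1,2,3,6,7,9,10,12,14,16,17,18,19); its 12 consecutive differences strictly alternate in sign, and length 13 is optimal.

13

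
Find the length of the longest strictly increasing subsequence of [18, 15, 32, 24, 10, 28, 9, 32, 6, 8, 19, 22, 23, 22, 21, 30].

One longest increasing subsequence is 6, 8, 19, 22, 23, 30 (positions 9,10,11,12,13,16), of length 6; no longer one exists.

6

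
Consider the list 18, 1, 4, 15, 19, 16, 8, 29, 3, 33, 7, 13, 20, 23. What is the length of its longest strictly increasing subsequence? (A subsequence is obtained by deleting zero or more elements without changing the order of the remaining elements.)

Scanning left to right, the best length ending at each element is: 18→1, 1→1, 4→2, 15→3, 19→4, 16→4, 8→3, 29→5, 3→2, 33→6, 7→3, 13→4, 20→5, 23→6.
So the longest increasing subsequence has length 6, e.g. 1, 4, 15, 19, 29, 33.

6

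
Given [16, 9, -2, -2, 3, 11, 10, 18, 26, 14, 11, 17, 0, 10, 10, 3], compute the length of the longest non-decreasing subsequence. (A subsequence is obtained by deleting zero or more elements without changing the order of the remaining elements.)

6

One longest non-decreasing subsequence is -2, -2, 3, 11, 18, 26 (positions 3,4,5,6,8,9), of length 6; no longer one exists.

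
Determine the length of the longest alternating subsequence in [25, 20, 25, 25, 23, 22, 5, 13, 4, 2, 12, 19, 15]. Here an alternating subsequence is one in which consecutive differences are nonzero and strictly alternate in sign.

Track the best alternating length ending on an up-step vs a down-step at each position: up/down = 1/1, 1/2, 3/1, 3/1, 3/4, 3/4, 1/4, 5/4, 1/6, 1/6, 7/6, 7/4, 7/8.
The maximum over both is 8; one such subsequence is 25, 20, 25, 5, 13, 4, 19, 15.

8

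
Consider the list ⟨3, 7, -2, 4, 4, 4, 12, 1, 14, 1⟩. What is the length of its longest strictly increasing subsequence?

Scanning left to right, the best length ending at each element is: 3→1, 7→2, -2→1, 4→2, 4→2, 4→2, 12→3, 1→2, 14→4, 1→2.
So the longest increasing subsequence has length 4, e.g. 3, 7, 12, 14.

4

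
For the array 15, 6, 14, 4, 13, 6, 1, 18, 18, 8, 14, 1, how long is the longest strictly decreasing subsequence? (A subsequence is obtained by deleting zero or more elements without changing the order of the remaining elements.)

Let dp[i] be the longest decreasing subsequence ending at position i. Then dp = [1, 2, 2, 3, 3, 4, 5, 1, 1, 4, 2, 5].
The maximum is 5; one witness is 15, 14, 13, 6, 1 at positions 1,3,5,6,7.

5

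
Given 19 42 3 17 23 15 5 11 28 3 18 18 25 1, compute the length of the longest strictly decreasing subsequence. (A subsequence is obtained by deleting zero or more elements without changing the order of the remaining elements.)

6

Let dp[i] be the longest decreasing subsequence ending at position i. Then dp = [1, 1, 2, 2, 2, 3, 4, 4, 2, 5, 3, 3, 3, 6].
The maximum is 6; one witness is 19, 17, 15, 5, 3, 1 at positions 1,4,6,7,10,14.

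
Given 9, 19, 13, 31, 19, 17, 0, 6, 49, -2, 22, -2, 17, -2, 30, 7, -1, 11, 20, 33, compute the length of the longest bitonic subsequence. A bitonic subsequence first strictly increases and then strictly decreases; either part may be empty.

8

One longest bitonic subsequence is 9, 19, 31, 49, 22, 17, 7, -1 (positions 1,2,4,9,11,13,16,17): it rises to 49 then falls. Length 8 is optimal.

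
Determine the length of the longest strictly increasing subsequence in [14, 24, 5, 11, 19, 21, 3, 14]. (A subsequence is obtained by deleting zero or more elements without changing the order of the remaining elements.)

4

One longest increasing subsequence is 5, 11, 19, 21 (positions 3,4,5,6), of length 4; no longer one exists.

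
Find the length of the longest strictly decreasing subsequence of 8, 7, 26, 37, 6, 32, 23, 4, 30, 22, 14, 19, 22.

Scanning left to right, the best length ending at each element is: 8→1, 7→2, 26→1, 37→1, 6→3, 32→2, 23→3, 4→4, 30→3, 22→4, 14→5, 19→5, 22→4.
So the longest decreasing subsequence has length 5, e.g. 37, 32, 23, 22, 14.

5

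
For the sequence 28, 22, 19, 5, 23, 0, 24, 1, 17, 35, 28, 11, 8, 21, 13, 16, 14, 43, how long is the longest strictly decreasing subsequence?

One longest decreasing subsequence is 28, 22, 19, 17, 11, 8 (positions 1,2,3,9,12,13), of length 6; no longer one exists.

6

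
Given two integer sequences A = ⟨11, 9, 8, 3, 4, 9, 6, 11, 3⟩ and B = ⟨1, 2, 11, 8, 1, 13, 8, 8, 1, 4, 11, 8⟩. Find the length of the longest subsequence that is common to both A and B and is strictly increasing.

2

A longest common strictly increasing subsequence is 8, 11 (length 2); it appears in order in both A and B, and no longer such subsequence exists.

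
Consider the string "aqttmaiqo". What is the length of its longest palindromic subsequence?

One longest palindromic subsequence is qttq (positions 2,3,4,8); it reads the same forward and backward, and the interval DP gives dp[1][9] = 4.

4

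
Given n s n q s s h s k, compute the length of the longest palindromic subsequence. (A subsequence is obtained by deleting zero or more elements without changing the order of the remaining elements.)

4

One longest palindromic subsequence is ssss (positions 2,5,6,8); it reads the same forward and backward, and the interval DP gives dp[1][9] = 4.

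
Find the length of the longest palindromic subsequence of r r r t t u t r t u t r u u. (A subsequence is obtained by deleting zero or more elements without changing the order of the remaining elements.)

One longest palindromic subsequence is rtutrtutr (positions 3,4,6,7,8,9,10,11,12); it reads the same forward and backward, and the interval DP gives dp[1][14] = 9.

9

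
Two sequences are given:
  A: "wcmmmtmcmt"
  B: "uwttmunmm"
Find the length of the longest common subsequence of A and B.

A longest common subsequence is wmmm (length 4); the LCS DP confirms no longer common subsequence exists.

4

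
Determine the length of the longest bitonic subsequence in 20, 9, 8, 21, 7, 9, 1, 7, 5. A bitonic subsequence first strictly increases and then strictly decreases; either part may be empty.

One longest bitonic subsequence is 20, 9, 8, 7, 5 (positions 1,2,3,8,9): it rises to 20 then falls. Length 5 is optimal.

5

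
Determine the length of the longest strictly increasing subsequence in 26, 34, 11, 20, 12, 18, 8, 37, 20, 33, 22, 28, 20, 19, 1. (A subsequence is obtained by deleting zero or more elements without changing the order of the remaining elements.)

6

Let dp[i] be the longest increasing subsequence ending at position i. Then dp = [1, 2, 1, 2, 2, 3, 1, 4, 4, 5, 5, 6, 4, 4, 1].
The maximum is 6; one witness is 11, 12, 18, 20, 22, 28 at positions 3,5,6,9,11,12.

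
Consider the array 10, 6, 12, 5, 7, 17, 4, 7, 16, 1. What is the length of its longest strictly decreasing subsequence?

5

One longest decreasing subsequence is 10, 6, 5, 4, 1 (positions 1,2,4,7,10), of length 5; no longer one exists.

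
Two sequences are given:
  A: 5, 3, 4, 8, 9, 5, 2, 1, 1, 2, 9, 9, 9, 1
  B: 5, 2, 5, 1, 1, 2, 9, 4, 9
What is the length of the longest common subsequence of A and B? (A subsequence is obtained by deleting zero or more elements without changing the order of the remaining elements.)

Backtracking the LCS table gives one alignment: 5 (A1,B1) → 5 (A6,B3) → 1 (A8,B4) → 1 (A9,B5) → 2 (A10,B6) → 9 (A11,B7) → 9 (A13,B9).
So the longest common subsequence has length 7.

7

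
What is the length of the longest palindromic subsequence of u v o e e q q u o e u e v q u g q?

10

One longest palindromic subsequence is uveeqqeevu (positions 1,2,4,5,6,7,10,12,13,15); it reads the same forward and backward, and the interval DP gives dp[1][17] = 10.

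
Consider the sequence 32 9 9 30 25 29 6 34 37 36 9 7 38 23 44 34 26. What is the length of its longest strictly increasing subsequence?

7

One longest increasing subsequence is 9, 25, 29, 34, 37, 38, 44 (positions 2,5,6,8,9,13,15), of length 7; no longer one exists.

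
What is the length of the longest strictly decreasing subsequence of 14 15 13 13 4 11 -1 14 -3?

5

Let dp[i] be the longest decreasing subsequence ending at position i. Then dp = [1, 1, 2, 2, 3, 3, 4, 2, 5].
The maximum is 5; one witness is 14, 13, 4, -1, -3 at positions 1,3,5,7,9.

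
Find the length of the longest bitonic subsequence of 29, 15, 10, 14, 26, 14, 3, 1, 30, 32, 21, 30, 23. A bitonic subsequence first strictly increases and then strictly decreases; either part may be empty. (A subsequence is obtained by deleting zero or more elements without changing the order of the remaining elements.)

One longest bitonic subsequence is 10, 14, 26, 30, 32, 30, 23 (positions 3,4,5,9,10,12,13): it rises to 32 then falls. Length 7 is optimal.

7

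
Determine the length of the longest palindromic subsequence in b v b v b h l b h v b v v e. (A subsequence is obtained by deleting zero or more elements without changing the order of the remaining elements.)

One longest palindromic subsequence is vvbhbhbvv (positions 2,4,5,6,8,9,11,12,13); it reads the same forward and backward, and the interval DP gives dp[1][14] = 9.

9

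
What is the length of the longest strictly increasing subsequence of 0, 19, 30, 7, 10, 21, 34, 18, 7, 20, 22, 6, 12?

6

Let dp[i] be the longest increasing subsequence ending at position i. Then dp = [1, 2, 3, 2, 3, 4, 5, 4, 2, 5, 6, 2, 4].
The maximum is 6; one witness is 0, 7, 10, 18, 20, 22 at positions 1,4,5,8,10,11.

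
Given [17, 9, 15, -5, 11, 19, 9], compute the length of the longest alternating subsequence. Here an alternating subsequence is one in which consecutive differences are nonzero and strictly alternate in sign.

Track the best alternating length ending on an up-step vs a down-step at each position: up/down = 1/1, 1/2, 3/2, 1/4, 5/4, 5/1, 5/6.
The maximum over both is 6; one such subsequence is 17, 9, 15, -5, 11, 9.

6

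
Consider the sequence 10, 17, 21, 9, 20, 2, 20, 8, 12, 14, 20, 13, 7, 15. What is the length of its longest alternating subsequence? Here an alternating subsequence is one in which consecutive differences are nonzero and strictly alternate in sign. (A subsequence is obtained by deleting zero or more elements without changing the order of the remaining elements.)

10

A longest alternating subsequence is 10, 17, 9, 20, 2, 20, 8, 14, 13, 15 (positions 1,2,4,5,6,7,8,10,12,14); its 9 consecutive differences strictly alternate in sign, and length 10 is optimal.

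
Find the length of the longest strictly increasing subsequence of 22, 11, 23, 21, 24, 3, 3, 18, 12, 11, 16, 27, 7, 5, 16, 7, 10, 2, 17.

5

Let dp[i] be the longest increasing subsequence ending at position i. Then dp = [1, 1, 2, 2, 3, 1, 1, 2, 2, 2, 3, 4, 2, 2, 3, 3, 4, 1, 5].
The maximum is 5; one witness is 3, 5, 7, 10, 17 at positions 6,14,16,17,19.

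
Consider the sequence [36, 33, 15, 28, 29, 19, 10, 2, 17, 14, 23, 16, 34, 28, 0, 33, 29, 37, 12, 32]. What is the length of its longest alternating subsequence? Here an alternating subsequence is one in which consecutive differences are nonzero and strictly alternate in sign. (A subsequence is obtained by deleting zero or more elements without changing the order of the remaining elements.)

A longest alternating subsequence is 36, 15, 28, 10, 17, 14, 23, 16, 34, 28, 33, 29, 37, 12, 32 (positions 1,3,4,7,9,10,11,12,13,14,16,17,18,19,20); its 14 consecutive differences strictly alternate in sign, and length 15 is optimal.

15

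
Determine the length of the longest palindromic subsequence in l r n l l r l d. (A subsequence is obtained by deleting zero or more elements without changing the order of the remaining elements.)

6

Using dp[i][j] = 2 + dp[i+1][j−1] if the ends match, else max(dp[i+1][j], dp[i][j−1]):
dp[1][8] = 6. A witness is lrllrl at positions 1,2,4,5,6,7.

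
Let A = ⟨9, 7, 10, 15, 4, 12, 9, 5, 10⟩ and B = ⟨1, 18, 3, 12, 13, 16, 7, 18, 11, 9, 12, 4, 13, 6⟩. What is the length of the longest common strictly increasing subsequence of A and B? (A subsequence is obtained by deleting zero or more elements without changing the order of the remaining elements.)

2

A longest common strictly increasing subsequence is 7, 9 (length 2); it appears in order in both A and B, and no longer such subsequence exists.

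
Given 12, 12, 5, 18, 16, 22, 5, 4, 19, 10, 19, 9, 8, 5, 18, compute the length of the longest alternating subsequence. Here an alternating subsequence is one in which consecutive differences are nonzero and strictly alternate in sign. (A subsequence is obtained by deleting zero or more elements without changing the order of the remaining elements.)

Track the best alternating length ending on an up-step vs a down-step at each position: up/down = 1/1, 1/1, 1/2, 3/1, 3/4, 5/1, 1/6, 1/6, 7/6, 7/8, 9/6, 7/10, 7/10, 7/10, 11/10.
The maximum over both is 11; one such subsequence is 12, 5, 18, 16, 22, 5, 19, 10, 19, 9, 18.

11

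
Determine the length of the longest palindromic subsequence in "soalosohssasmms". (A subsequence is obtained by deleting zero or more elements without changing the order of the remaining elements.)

Using dp[i][j] = 2 + dp[i+1][j−1] if the ends match, else max(dp[i+1][j], dp[i][j−1]):
dp[1][15] = 7. A witness is sasssas at positions 1,3,6,9,10,11,15.

7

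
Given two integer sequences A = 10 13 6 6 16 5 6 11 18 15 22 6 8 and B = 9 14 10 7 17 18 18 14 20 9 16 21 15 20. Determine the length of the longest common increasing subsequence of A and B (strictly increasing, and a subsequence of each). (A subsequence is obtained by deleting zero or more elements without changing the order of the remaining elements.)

A longest common strictly increasing subsequence is 10, 18 (length 2); it appears in order in both A and B, and no longer such subsequence exists.

2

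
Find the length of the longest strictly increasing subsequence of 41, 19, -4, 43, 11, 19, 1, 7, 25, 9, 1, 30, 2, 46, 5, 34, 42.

7

Scanning left to right, the best length ending at each element is: 41→1, 19→1, -4→1, 43→2, 11→2, 19→3, 1→2, 7→3, 25→4, 9→4, 1→2, 30→5, 2→3, 46→6, 5→4, 34→6, 42→7.
So the longest increasing subsequence has length 7, e.g. -4, 11, 19, 25, 30, 34, 42.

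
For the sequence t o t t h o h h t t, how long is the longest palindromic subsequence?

7

Using dp[i][j] = 2 + dp[i+1][j−1] if the ends match, else max(dp[i+1][j], dp[i][j−1]):
dp[1][10] = 7. A witness is tthhhtt at positions 1,3,5,7,8,9,10.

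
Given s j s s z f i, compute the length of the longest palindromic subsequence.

3

Using dp[i][j] = 2 + dp[i+1][j−1] if the ends match, else max(dp[i+1][j], dp[i][j−1]):
dp[1][7] = 3. A witness is sss at positions 1,3,4.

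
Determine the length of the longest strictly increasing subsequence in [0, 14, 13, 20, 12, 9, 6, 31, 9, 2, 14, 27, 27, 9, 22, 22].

Scanning left to right, the best length ending at each element is: 0→1, 14→2, 13→2, 20→3, 12→2, 9→2, 6→2, 31→4, 9→3, 2→2, 14→4, 27→5, 27→5, 9→3, 22→5, 22→5.
So the longest increasing subsequence has length 5, e.g. 0, 6, 9, 14, 27.

5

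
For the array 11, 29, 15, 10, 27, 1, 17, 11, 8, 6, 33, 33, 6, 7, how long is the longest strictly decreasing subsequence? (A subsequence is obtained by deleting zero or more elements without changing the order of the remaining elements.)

One longest decreasing subsequence is 29, 27, 17, 11, 8, 6 (positions 2,5,7,8,9,10), of length 6; no longer one exists.

6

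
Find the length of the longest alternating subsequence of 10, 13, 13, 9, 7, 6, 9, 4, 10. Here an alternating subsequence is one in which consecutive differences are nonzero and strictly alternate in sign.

6

A longest alternating subsequence is 10, 13, 7, 9, 4, 10 (positions 1,2,5,7,8,9); its 5 consecutive differences strictly alternate in sign, and length 6 is optimal.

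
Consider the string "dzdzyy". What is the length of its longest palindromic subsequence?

3

Using dp[i][j] = 2 + dp[i+1][j−1] if the ends match, else max(dp[i+1][j], dp[i][j−1]):
dp[1][6] = 3. A witness is zdz at positions 2,3,4.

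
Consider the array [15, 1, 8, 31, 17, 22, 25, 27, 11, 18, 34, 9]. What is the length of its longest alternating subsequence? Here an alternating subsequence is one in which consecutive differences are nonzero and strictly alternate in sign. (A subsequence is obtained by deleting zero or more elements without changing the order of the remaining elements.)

A longest alternating subsequence is 15, 1, 31, 17, 22, 11, 18, 9 (positions 1,2,4,5,6,9,10,12); its 7 consecutive differences strictly alternate in sign, and length 8 is optimal.

8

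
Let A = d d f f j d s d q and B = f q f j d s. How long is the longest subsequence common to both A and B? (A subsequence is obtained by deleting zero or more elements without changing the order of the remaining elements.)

A longest common subsequence is ffjds (length 5); the LCS DP confirms no longer common subsequence exists.

5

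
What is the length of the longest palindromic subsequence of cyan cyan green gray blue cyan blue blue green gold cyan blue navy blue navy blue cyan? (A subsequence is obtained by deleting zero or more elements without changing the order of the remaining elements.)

9

Using dp[i][j] = 2 + dp[i+1][j−1] if the ends match, else max(dp[i+1][j], dp[i][j−1]):
dp[1][17] = 9. A witness is cyan blue blue blue cyan blue blue blue cyan at positions 1,5,7,8,11,12,14,16,17.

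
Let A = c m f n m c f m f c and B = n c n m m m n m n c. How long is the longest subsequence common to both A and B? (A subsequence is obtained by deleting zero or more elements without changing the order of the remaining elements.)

5

Backtracking the LCS table gives one alignment: c (A1,B2) → m (A2,B6) → n (A4,B7) → m (A5,B8) → c (A10,B10).
So the longest common subsequence has length 5.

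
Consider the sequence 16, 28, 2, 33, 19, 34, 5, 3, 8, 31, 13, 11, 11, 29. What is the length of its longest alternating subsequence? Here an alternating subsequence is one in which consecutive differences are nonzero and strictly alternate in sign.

A longest alternating subsequence is 16, 28, 2, 33, 19, 34, 5, 31, 13, 29 (positions 1,2,3,4,5,6,7,10,11,14); its 9 consecutive differences strictly alternate in sign, and length 10 is optimal.

10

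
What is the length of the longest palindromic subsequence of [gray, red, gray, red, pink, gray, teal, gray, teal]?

5

Using dp[i][j] = 2 + dp[i+1][j−1] if the ends match, else max(dp[i+1][j], dp[i][j−1]):
dp[1][9] = 5. A witness is gray gray pink gray gray at positions 1,3,5,6,8.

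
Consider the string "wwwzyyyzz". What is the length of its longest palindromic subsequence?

5

One longest palindromic subsequence is zyyyz (positions 4,5,6,7,9); it reads the same forward and backward, and the interval DP gives dp[1][9] = 5.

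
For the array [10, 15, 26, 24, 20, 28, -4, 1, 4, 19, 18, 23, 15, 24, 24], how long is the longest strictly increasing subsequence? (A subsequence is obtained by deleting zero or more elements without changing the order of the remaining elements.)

Let dp[i] be the longest increasing subsequence ending at position i. Then dp = [1, 2, 3, 3, 3, 4, 1, 2, 3, 4, 4, 5, 4, 6, 6].
The maximum is 6; one witness is -4, 1, 4, 19, 23, 24 at positions 7,8,9,10,12,14.

6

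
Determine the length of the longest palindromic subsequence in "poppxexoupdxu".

Using dp[i][j] = 2 + dp[i+1][j−1] if the ends match, else max(dp[i+1][j], dp[i][j−1]):
dp[1][13] = 7. A witness is poxexop at positions 1,2,5,6,7,8,10.

7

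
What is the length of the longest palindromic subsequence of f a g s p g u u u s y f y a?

7

One longest palindromic subsequence is asuuusa (positions 2,4,7,8,9,10,14); it reads the same forward and backward, and the interval DP gives dp[1][14] = 7.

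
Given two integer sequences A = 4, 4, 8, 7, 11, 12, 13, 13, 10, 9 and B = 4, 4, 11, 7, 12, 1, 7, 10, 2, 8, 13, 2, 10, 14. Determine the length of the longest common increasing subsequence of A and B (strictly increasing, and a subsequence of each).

4

For each value that appears in both, track the longest common increasing run ending there.
The best achievable length is 4; one witness is 4, 11, 12, 13 (A-positions 1,5,6,7, B-positions 1,3,5,11).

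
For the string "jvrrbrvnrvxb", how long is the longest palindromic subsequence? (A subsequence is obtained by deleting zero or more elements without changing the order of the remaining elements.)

7

Using dp[i][j] = 2 + dp[i+1][j−1] if the ends match, else max(dp[i+1][j], dp[i][j−1]):
dp[1][12] = 7. A witness is vrrbrrv at positions 2,3,4,5,6,9,10.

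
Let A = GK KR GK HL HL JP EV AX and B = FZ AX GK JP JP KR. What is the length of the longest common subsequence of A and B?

A longest common subsequence is GK, KR (length 2); the LCS DP confirms no longer common subsequence exists.

2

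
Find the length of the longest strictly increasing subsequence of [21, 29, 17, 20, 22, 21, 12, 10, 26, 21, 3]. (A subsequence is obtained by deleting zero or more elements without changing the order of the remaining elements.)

Scanning left to right, the best length ending at each element is: 21→1, 29→2, 17→1, 20→2, 22→3, 21→3, 12→1, 10→1, 26→4, 21→3, 3→1.
So the longest increasing subsequence has length 4, e.g. 17, 20, 22, 26.

4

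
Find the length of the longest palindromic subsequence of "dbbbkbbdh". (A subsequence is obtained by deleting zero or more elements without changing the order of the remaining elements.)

7

One longest palindromic subsequence is dbbkbbd (positions 1,2,3,5,6,7,8); it reads the same forward and backward, and the interval DP gives dp[1][9] = 7.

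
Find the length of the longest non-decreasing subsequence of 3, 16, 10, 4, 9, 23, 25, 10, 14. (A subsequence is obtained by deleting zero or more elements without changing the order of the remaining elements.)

5

Let dp[i] be the longest non-decreasing subsequence ending at position i. Then dp = [1, 2, 2, 2, 3, 4, 5, 4, 5].
The maximum is 5; one witness is 3, 4, 9, 23, 25 at positions 1,4,5,6,7.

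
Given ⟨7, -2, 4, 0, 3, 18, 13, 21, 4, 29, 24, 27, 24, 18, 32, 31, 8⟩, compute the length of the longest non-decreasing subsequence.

8

Let dp[i] be the longest non-decreasing subsequence ending at position i. Then dp = [1, 1, 2, 2, 3, 4, 4, 5, 4, 6, 6, 7, 7, 5, 8, 8, 5].
The maximum is 8; one witness is -2, 0, 3, 18, 21, 24, 27, 32 at positions 2,4,5,6,8,11,12,15.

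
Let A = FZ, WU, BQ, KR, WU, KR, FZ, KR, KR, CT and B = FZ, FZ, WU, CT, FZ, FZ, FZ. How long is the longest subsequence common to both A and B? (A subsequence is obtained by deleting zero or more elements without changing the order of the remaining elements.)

3

A longest common subsequence is FZ, WU, FZ (length 3); the LCS DP confirms no longer common subsequence exists.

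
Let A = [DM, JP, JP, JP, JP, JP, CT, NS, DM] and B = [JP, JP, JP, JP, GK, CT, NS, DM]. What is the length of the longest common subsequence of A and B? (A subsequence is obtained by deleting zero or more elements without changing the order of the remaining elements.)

7

Backtracking the LCS table gives one alignment: JP (A2,B1) → JP (A3,B2) → JP (A4,B3) → JP (A5,B4) → CT (A7,B6) → NS (A8,B7) → DM (A9,B8).
So the longest common subsequence has length 7.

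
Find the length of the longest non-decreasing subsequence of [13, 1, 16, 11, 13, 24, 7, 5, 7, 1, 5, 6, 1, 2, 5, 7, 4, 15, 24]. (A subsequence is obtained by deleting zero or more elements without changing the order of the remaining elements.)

8

Let dp[i] be the longest non-decreasing subsequence ending at position i. Then dp = [1, 1, 2, 2, 3, 4, 2, 2, 3, 2, 3, 4, 3, 4, 5, 6, 5, 7, 8].
The maximum is 8; one witness is 1, 1, 1, 2, 5, 7, 15, 24 at positions 2,10,13,14,15,16,18,19.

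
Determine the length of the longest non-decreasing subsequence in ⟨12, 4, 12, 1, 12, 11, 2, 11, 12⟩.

4

Scanning left to right, the best length ending at each element is: 12→1, 4→1, 12→2, 1→1, 12→3, 11→2, 2→2, 11→3, 12→4.
So the longest non-decreasing subsequence has length 4, e.g. 12, 12, 12, 12.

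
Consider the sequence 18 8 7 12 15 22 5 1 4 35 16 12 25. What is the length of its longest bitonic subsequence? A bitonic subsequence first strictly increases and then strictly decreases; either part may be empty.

7

Let inc[i] be the LIS ending at i and dec[i] the longest strictly decreasing subsequence starting at i. inc = [1, 1, 1, 2, 3, 4, 1, 1, 2, 5, 4, 3, 5], dec = [5, 4, 3, 3, 3, 3, 2, 1, 1, 3, 2, 1, 1].
max_i inc[i]+dec[i]−1 = 7, with one witness 8, 12, 15, 22, 35, 16, 12.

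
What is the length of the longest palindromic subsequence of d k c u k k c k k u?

One longest palindromic subsequence is ukkckku (positions 4,5,6,7,8,9,10); it reads the same forward and backward, and the interval DP gives dp[1][10] = 7.

7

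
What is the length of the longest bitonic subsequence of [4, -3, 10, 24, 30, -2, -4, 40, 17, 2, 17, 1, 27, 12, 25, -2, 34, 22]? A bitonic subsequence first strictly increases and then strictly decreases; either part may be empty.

One longest bitonic subsequence is 4, 10, 24, 30, 40, 17, 2, 1, -2 (positions 1,3,4,5,8,9,10,12,16): it rises to 40 then falls. Length 9 is optimal.

9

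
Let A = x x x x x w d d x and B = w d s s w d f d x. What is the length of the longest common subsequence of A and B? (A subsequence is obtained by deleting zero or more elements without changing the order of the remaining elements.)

4

A longest common subsequence is wddx (length 4); the LCS DP confirms no longer common subsequence exists.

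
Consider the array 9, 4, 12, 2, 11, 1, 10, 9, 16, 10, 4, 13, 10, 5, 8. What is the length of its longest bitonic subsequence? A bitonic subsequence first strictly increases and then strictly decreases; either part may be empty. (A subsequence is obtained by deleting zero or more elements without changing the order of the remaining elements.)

One longest bitonic subsequence is 9, 12, 11, 10, 9, 8 (positions 1,3,5,7,8,15): it rises to 12 then falls. Length 6 is optimal.

6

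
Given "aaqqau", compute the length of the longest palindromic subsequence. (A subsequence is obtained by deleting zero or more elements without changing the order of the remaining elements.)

4

One longest palindromic subsequence is aqqa (positions 2,3,4,5); it reads the same forward and backward, and the interval DP gives dp[1][6] = 4.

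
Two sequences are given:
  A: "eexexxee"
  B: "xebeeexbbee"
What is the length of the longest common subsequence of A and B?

6

A longest common subsequence is eeexee (length 6); the LCS DP confirms no longer common subsequence exists.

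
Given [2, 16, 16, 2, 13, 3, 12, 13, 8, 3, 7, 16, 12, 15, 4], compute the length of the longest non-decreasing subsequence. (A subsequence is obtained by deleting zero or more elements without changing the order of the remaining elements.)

One longest non-decreasing subsequence is 2, 2, 3, 3, 7, 12, 15 (positions 1,4,6,10,11,13,14), of length 7; no longer one exists.

7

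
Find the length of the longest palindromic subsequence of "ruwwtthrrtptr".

One longest palindromic subsequence is rttrrttr (positions 1,5,6,8,9,10,12,13); it reads the same forward and backward, and the interval DP gives dp[1][13] = 8.

8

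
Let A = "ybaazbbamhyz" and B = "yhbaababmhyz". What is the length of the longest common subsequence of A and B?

10

Backtracking the LCS table gives one alignment: y (A1,B1) → b (A2,B3) → a (A3,B4) → a (A4,B5) → b (A6,B6) → b (A7,B8) → m (A9,B9) → h (A10,B10) → y (A11,B11) → z (A12,B12).
So the longest common subsequence has length 10.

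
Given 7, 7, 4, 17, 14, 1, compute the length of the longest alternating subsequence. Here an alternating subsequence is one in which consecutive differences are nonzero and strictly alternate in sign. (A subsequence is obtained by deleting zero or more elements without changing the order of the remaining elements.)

Track the best alternating length ending on an up-step vs a down-step at each position: up/down = 1/1, 1/1, 1/2, 3/1, 3/4, 1/4.
The maximum over both is 4; one such subsequence is 7, 4, 17, 14.

4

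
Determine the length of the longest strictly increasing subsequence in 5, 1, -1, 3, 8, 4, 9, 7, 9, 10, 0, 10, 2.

Scanning left to right, the best length ending at each element is: 5→1, 1→1, -1→1, 3→2, 8→3, 4→3, 9→4, 7→4, 9→5, 10→6, 0→2, 10→6, 2→3.
So the longest increasing subsequence has length 6, e.g. 1, 3, 4, 7, 9, 10.

6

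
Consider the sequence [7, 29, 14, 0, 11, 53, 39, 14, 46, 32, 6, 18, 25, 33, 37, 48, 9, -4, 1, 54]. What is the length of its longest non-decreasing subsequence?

9

One longest non-decreasing subsequence is 7, 14, 14, 18, 25, 33, 37, 48, 54 (positions 1,3,8,12,13,14,15,16,20), of length 9; no longer one exists.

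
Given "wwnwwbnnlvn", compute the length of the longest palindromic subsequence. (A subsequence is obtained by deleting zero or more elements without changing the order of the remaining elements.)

One longest palindromic subsequence is wwnww (positions 1,2,3,4,5); it reads the same forward and backward, and the interval DP gives dp[1][11] = 5.

5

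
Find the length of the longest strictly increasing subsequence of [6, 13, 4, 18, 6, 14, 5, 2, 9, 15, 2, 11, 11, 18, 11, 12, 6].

5

Let dp[i] be the longest increasing subsequence ending at position i. Then dp = [1, 2, 1, 3, 2, 3, 2, 1, 3, 4, 1, 4, 4, 5, 4, 5, 3].
The maximum is 5; one witness is 6, 13, 14, 15, 18 at positions 1,2,6,10,14.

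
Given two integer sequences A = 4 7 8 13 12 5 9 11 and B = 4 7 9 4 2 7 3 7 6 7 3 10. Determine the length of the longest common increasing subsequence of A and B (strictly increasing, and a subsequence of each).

3

For each value that appears in both, track the longest common increasing run ending there.
The best achievable length is 3; one witness is 4, 7, 9 (A-positions 1,2,7, B-positions 1,2,3).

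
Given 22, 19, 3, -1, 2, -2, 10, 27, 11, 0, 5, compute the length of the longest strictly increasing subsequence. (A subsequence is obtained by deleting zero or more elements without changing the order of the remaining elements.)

One longest increasing subsequence is -1, 2, 10, 27 (positions 4,5,7,8), of length 4; no longer one exists.

4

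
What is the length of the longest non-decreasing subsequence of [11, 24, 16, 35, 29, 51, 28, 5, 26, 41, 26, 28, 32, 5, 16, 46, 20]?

Scanning left to right, the best length ending at each element is: 11→1, 24→2, 16→2, 35→3, 29→3, 51→4, 28→3, 5→1, 26→3, 41→4, 26→4, 28→5, 32→6, 5→2, 16→3, 46→7, 20→4.
So the longest non-decreasing subsequence has length 7, e.g. 11, 24, 26, 26, 28, 32, 46.

7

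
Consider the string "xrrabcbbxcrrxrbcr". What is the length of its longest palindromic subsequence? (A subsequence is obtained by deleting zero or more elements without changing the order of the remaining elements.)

10

Using dp[i][j] = 2 + dp[i+1][j−1] if the ends match, else max(dp[i+1][j], dp[i][j−1]):
dp[1][17] = 10. A witness is rcbxrrxbcr at positions 2,6,7,9,11,12,13,15,16,17.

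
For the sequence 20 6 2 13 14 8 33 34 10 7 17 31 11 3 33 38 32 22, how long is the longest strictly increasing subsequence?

7

One longest increasing subsequence is 6, 13, 14, 17, 31, 33, 38 (positions 2,4,5,11,12,15,16), of length 7; no longer one exists.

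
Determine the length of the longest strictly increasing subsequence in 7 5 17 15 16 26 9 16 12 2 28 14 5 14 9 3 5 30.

Let dp[i] be the longest increasing subsequence ending at position i. Then dp = [1, 1, 2, 2, 3, 4, 2, 3, 3, 1, 5, 4, 2, 4, 3, 2, 3, 6].
The maximum is 6; one witness is 7, 15, 16, 26, 28, 30 at positions 1,4,5,6,11,18.

6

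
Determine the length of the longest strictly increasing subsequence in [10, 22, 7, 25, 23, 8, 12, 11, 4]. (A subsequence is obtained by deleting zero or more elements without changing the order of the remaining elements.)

3

Scanning left to right, the best length ending at each element is: 10→1, 22→2, 7→1, 25→3, 23→3, 8→2, 12→3, 11→3, 4→1.
So the longest increasing subsequence has length 3, e.g. 10, 22, 25.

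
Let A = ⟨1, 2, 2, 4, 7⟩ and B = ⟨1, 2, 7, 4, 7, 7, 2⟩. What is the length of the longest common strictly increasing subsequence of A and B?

A longest common strictly increasing subsequence is 1, 2, 4, 7 (length 4); it appears in order in both A and B, and no longer such subsequence exists.

4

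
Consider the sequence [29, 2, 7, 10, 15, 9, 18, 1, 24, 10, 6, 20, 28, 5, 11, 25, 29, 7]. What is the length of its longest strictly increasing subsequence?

8

Let dp[i] be the longest increasing subsequence ending at position i. Then dp = [1, 1, 2, 3, 4, 3, 5, 1, 6, 4, 2, 6, 7, 2, 5, 7, 8, 3].
The maximum is 8; one witness is 2, 7, 10, 15, 18, 24, 28, 29 at positions 2,3,4,5,7,9,13,17.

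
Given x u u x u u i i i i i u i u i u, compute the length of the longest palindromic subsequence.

One longest palindromic subsequence is uuuiiiiiuuu (positions 2,5,6,7,8,9,10,11,12,14,16); it reads the same forward and backward, and the interval DP gives dp[1][16] = 11.

11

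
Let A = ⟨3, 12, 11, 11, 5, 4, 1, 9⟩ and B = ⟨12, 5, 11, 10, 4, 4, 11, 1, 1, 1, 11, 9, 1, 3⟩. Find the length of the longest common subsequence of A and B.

5

Backtracking the LCS table gives one alignment: 12 (A2,B1) → 11 (A3,B3) → 11 (A4,B7) → 1 (A7,B10) → 9 (A8,B12).
So the longest common subsequence has length 5.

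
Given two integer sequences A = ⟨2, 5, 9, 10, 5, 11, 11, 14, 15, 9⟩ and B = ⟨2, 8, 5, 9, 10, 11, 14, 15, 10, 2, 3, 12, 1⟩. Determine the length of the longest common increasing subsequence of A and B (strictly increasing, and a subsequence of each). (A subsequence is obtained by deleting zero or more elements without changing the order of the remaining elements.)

7

A longest common strictly increasing subsequence is 2, 5, 9, 10, 11, 14, 15 (length 7); it appears in order in both A and B, and no longer such subsequence exists.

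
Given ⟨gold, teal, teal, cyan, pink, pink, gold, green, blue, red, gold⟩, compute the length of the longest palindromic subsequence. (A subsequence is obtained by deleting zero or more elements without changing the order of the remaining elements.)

One longest palindromic subsequence is gold pink pink gold (positions 1,5,6,11); it reads the same forward and backward, and the interval DP gives dp[1][11] = 4.

4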